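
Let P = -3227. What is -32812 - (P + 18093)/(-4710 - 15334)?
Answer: -328834431/10022 ≈ -32811.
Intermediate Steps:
-32812 - (P + 18093)/(-4710 - 15334) = -32812 - (-3227 + 18093)/(-4710 - 15334) = -32812 - 14866/(-20044) = -32812 - 14866*(-1)/20044 = -32812 - 1*(-7433/10022) = -32812 + 7433/10022 = -328834431/10022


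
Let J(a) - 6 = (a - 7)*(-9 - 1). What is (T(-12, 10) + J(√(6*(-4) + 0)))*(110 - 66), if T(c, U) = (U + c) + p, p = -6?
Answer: 2992 - 880*I*√6 ≈ 2992.0 - 2155.6*I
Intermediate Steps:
J(a) = 76 - 10*a (J(a) = 6 + (a - 7)*(-9 - 1) = 6 + (-7 + a)*(-10) = 6 + (70 - 10*a) = 76 - 10*a)
T(c, U) = -6 + U + c (T(c, U) = (U + c) - 6 = -6 + U + c)
(T(-12, 10) + J(√(6*(-4) + 0)))*(110 - 66) = ((-6 + 10 - 12) + (76 - 10*√(6*(-4) + 0)))*(110 - 66) = (-8 + (76 - 10*√(-24 + 0)))*44 = (-8 + (76 - 20*I*√6))*44 = (68 - 20*I*√6)*44 = 2992 - 880*I*√6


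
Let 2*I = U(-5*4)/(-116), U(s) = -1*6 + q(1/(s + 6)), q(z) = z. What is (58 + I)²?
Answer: 35520563961/10549504 ≈ 3367.0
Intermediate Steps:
U(s) = -6 + 1/(6 + s) (U(s) = -1*6 + 1/(s + 6) = -6 + 1/(6 + s))
I = 85/3248 (I = (((-35 - (-30)*4)/(6 - 5*4))/(-116))/2 = (((-35 - 6*(-20))/(6 - 20))*(-1/116))/2 = (((-35 + 120)/(-14))*(-1/116))/2 = (-1/14*85*(-1/116))/2 = (-85/14*(-1/116))/2 = (½)*(85/1624) = 85/3248 ≈ 0.026170)
(58 + I)² = (58 + 85/3248)² = (188469/3248)² = 35520563961/10549504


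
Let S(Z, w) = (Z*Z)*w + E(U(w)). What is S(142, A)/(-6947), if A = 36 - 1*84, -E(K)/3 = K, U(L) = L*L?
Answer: 974784/6947 ≈ 140.32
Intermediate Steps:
U(L) = L²
E(K) = -3*K
A = -48 (A = 36 - 84 = -48)
S(Z, w) = -3*w² + w*Z² (S(Z, w) = (Z*Z)*w - 3*w² = Z²*w - 3*w² = w*Z² - 3*w² = -3*w² + w*Z²)
S(142, A)/(-6947) = -48*(142² - 3*(-48))/(-6947) = -48*(20164 + 144)*(-1/6947) = -48*20308*(-1/6947) = -974784*(-1/6947) = 974784/6947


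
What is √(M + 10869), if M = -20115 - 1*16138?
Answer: 2*I*√6346 ≈ 159.32*I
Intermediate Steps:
M = -36253 (M = -20115 - 16138 = -36253)
√(M + 10869) = √(-36253 + 10869) = √(-25384) = 2*I*√6346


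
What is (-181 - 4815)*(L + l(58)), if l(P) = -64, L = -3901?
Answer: 19809140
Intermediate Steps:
(-181 - 4815)*(L + l(58)) = (-181 - 4815)*(-3901 - 64) = -4996*(-3965) = 19809140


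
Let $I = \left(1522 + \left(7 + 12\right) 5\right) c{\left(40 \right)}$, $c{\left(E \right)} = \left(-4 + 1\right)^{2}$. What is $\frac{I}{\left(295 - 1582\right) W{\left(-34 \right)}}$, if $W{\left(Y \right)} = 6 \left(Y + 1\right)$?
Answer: $\frac{49}{858} \approx 0.05711$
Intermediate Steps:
$W{\left(Y \right)} = 6 + 6 Y$ ($W{\left(Y \right)} = 6 \left(1 + Y\right) = 6 + 6 Y$)
$c{\left(E \right)} = 9$ ($c{\left(E \right)} = \left(-3\right)^{2} = 9$)
$I = 14553$ ($I = \left(1522 + \left(7 + 12\right) 5\right) 9 = \left(1522 + 19 \cdot 5\right) 9 = \left(1522 + 95\right) 9 = 1617 \cdot 9 = 14553$)
$\frac{I}{\left(295 - 1582\right) W{\left(-34 \right)}} = \frac{14553}{\left(295 - 1582\right) \left(6 + 6 \left(-34\right)\right)} = \frac{14553}{\left(-1287\right) \left(6 - 204\right)} = \frac{14553}{\left(-1287\right) \left(-198\right)} = \frac{14553}{254826} = 14553 \cdot \frac{1}{254826} = \frac{49}{858}$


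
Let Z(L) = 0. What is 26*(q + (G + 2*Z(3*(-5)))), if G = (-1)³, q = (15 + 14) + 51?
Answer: 2054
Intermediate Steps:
q = 80 (q = 29 + 51 = 80)
G = -1
26*(q + (G + 2*Z(3*(-5)))) = 26*(80 + (-1 + 2*0)) = 26*(80 + (-1 + 0)) = 26*(80 - 1) = 26*79 = 2054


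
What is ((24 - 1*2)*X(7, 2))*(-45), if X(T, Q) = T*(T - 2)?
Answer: -34650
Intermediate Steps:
X(T, Q) = T*(-2 + T)
((24 - 1*2)*X(7, 2))*(-45) = ((24 - 1*2)*(7*(-2 + 7)))*(-45) = ((24 - 2)*(7*5))*(-45) = (22*35)*(-45) = 770*(-45) = -34650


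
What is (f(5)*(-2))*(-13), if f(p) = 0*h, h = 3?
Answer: 0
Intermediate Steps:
f(p) = 0 (f(p) = 0*3 = 0)
(f(5)*(-2))*(-13) = (0*(-2))*(-13) = 0*(-13) = 0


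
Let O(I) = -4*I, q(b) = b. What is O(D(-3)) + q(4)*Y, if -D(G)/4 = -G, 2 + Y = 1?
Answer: 44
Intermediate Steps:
Y = -1 (Y = -2 + 1 = -1)
D(G) = 4*G (D(G) = -(-4)*G = 4*G)
O(D(-3)) + q(4)*Y = -16*(-3) + 4*(-1) = -4*(-12) - 4 = 48 - 4 = 44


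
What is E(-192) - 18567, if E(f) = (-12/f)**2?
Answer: -4753151/256 ≈ -18567.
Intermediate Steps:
E(f) = 144/f**2
E(-192) - 18567 = 144/(-192)**2 - 18567 = 144*(1/36864) - 18567 = 1/256 - 18567 = -4753151/256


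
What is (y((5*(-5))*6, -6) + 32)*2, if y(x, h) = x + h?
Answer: -248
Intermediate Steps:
y(x, h) = h + x
(y((5*(-5))*6, -6) + 32)*2 = ((-6 + (5*(-5))*6) + 32)*2 = ((-6 - 25*6) + 32)*2 = ((-6 - 150) + 32)*2 = (-156 + 32)*2 = -124*2 = -248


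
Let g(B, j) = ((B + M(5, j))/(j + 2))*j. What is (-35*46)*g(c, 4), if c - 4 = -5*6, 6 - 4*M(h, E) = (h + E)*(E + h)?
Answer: 144095/3 ≈ 48032.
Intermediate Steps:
M(h, E) = 3/2 - (E + h)²/4 (M(h, E) = 3/2 - (h + E)*(E + h)/4 = 3/2 - (E + h)*(E + h)/4 = 3/2 - (E + h)²/4)
c = -26 (c = 4 - 5*6 = 4 - 30 = -26)
g(B, j) = j*(3/2 + B - (5 + j)²/4)/(2 + j) (g(B, j) = ((B + (3/2 - (j + 5)²/4))/(j + 2))*j = ((B + (3/2 - (5 + j)²/4))/(2 + j))*j = ((3/2 + B - (5 + j)²/4)/(2 + j))*j = j*(3/2 + B - (5 + j)²/4)/(2 + j))
(-35*46)*g(c, 4) = (-35*46)*((¼)*4*(6 - (5 + 4)² + 4*(-26))/(2 + 4)) = -805*4*(6 - 1*9² - 104)/(2*6) = -805*4*(6 - 1*81 - 104)/(2*6) = -805*4*(6 - 81 - 104)/(2*6) = -805*4*(-179)/(2*6) = -1610*(-179/6) = 144095/3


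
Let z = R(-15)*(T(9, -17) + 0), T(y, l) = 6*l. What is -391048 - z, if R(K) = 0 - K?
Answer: -389518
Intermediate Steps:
R(K) = -K
z = -1530 (z = (-1*(-15))*(6*(-17) + 0) = 15*(-102 + 0) = 15*(-102) = -1530)
-391048 - z = -391048 - 1*(-1530) = -391048 + 1530 = -389518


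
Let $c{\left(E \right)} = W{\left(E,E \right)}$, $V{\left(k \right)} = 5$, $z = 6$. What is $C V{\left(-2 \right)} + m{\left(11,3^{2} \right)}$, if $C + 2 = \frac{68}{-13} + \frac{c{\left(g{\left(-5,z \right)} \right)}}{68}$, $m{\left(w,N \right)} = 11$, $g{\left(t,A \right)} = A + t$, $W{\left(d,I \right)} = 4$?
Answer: $- \frac{5494}{221} \approx -24.86$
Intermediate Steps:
$c{\left(E \right)} = 4$
$C = - \frac{1585}{221}$ ($C = -2 + \left(\frac{68}{-13} + \frac{4}{68}\right) = -2 + \left(68 \left(- \frac{1}{13}\right) + 4 \cdot \frac{1}{68}\right) = -2 + \left(- \frac{68}{13} + \frac{1}{17}\right) = -2 - \frac{1143}{221} = - \frac{1585}{221} \approx -7.1719$)
$C V{\left(-2 \right)} + m{\left(11,3^{2} \right)} = \left(- \frac{1585}{221}\right) 5 + 11 = - \frac{7925}{221} + 11 = - \frac{5494}{221}$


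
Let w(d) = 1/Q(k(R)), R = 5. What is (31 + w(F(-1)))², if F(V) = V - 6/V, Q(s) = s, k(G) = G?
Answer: 24336/25 ≈ 973.44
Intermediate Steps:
F(V) = V - 6/V
w(d) = ⅕ (w(d) = 1/5 = ⅕)
(31 + w(F(-1)))² = (31 + ⅕)² = (156/5)² = 24336/25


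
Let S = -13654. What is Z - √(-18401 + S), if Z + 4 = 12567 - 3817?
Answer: 8746 - I*√32055 ≈ 8746.0 - 179.04*I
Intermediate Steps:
Z = 8746 (Z = -4 + (12567 - 3817) = -4 + 8750 = 8746)
Z - √(-18401 + S) = 8746 - √(-18401 - 13654) = 8746 - √(-32055) = 8746 - I*√32055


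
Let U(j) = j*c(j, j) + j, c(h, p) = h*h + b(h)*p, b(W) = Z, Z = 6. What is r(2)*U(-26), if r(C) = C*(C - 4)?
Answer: 54184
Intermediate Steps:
b(W) = 6
r(C) = C*(-4 + C)
c(h, p) = h**2 + 6*p (c(h, p) = h*h + 6*p = h**2 + 6*p)
U(j) = j + j*(j**2 + 6*j) (U(j) = j*(j**2 + 6*j) + j = j + j*(j**2 + 6*j))
r(2)*U(-26) = (2*(-4 + 2))*(-26*(1 + (-26)**2 + 6*(-26))) = (2*(-2))*(-26*(1 + 676 - 156)) = -(-104)*521 = -4*(-13546) = 54184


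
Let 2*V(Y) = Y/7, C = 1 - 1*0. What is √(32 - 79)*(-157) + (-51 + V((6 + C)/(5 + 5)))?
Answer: -1019/20 - 157*I*√47 ≈ -50.95 - 1076.3*I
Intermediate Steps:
C = 1 (C = 1 + 0 = 1)
V(Y) = Y/14 (V(Y) = (Y/7)/2 = Y/14)
√(32 - 79)*(-157) + (-51 + V((6 + C)/(5 + 5))) = √(32 - 79)*(-157) + (-51 + ((6 + 1)/(5 + 5))/14) = √(-47)*(-157) + (-51 + (7/10)/14) = (I*√47)*(-157) + (-51 + (7*(⅒))/14) = -157*I*√47 + (-51 + (1/14)*(7/10)) = -157*I*√47 + (-51 + 1/20) = -157*I*√47 - 1019/20 = -1019/20 - 157*I*√47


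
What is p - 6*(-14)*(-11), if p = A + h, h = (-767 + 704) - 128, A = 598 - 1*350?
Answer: -867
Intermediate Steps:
A = 248 (A = 598 - 350 = 248)
h = -191 (h = -63 - 128 = -191)
p = 57 (p = 248 - 191 = 57)
p - 6*(-14)*(-11) = 57 - 6*(-14)*(-11) = 57 + 84*(-11) = 57 - 924 = -867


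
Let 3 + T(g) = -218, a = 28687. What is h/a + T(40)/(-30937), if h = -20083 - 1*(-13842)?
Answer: -186737990/887489719 ≈ -0.21041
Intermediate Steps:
T(g) = -221 (T(g) = -3 - 218 = -221)
h = -6241 (h = -20083 + 13842 = -6241)
h/a + T(40)/(-30937) = -6241/28687 - 221/(-30937) = -6241*1/28687 - 221*(-1/30937) = -6241/28687 + 221/30937 = -186737990/887489719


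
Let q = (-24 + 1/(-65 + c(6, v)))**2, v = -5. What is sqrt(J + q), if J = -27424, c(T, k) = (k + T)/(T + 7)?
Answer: I*sqrt(19124270103)/844 ≈ 163.85*I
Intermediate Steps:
c(T, k) = (T + k)/(7 + T)
q = 410832361/712336 (q = (-24 + 1/(-65 + (6 - 5)/(7 + 6)))**2 = (-24 + 1/(-65 + 1/13))**2 = (-24 + 1/(-844/13))**2 = (-24 - 13/844)**2 = (-20269/844)**2 = 410832361/712336 ≈ 576.74)
sqrt(J + q) = sqrt(-27424 + 410832361/712336) = sqrt(-19124270103/712336) = I*sqrt(19124270103)/844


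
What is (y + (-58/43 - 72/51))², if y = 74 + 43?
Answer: 6973753081/534361 ≈ 13051.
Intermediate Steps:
y = 117
(y + (-58/43 - 72/51))² = (117 + (-58/43 - 72/51))² = (117 + (-58*1/43 - 72*1/51))² = (117 + (-58/43 - 24/17))² = (117 - 2018/731)² = (83509/731)² = 6973753081/534361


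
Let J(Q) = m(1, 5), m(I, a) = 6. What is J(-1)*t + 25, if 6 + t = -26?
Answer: -167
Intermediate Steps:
t = -32 (t = -6 - 26 = -32)
J(Q) = 6
J(-1)*t + 25 = 6*(-32) + 25 = -192 + 25 = -167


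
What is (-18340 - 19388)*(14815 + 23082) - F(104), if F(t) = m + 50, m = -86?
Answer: -1429777980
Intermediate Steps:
F(t) = -36 (F(t) = -86 + 50 = -36)
(-18340 - 19388)*(14815 + 23082) - F(104) = (-18340 - 19388)*(14815 + 23082) - 1*(-36) = -37728*37897 + 36 = -1429778016 + 36 = -1429777980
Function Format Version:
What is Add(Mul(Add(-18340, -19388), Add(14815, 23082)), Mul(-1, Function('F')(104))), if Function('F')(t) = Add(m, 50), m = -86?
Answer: -1429777980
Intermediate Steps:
Function('F')(t) = -36 (Function('F')(t) = Add(-86, 50) = -36)
Add(Mul(Add(-18340, -19388), Add(14815, 23082)), Mul(-1, Function('F')(104))) = Add(Mul(Add(-18340, -19388), Add(14815, 23082)), Mul(-1, -36)) = Add(Mul(-37728, 37897), 36) = Add(-1429778016, 36) = -1429777980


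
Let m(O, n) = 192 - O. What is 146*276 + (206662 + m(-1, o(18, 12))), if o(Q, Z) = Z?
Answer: 247151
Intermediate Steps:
146*276 + (206662 + m(-1, o(18, 12))) = 146*276 + (206662 + (192 - 1*(-1))) = 40296 + (206662 + (192 + 1)) = 40296 + (206662 + 193) = 40296 + 206855 = 247151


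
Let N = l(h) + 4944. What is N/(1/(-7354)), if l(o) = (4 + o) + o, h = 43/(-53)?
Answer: -1927909932/53 ≈ -3.6376e+7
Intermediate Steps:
h = -43/53 (h = 43*(-1/53) = -43/53 ≈ -0.81132)
l(o) = 4 + 2*o
N = 262158/53 (N = (4 + 2*(-43/53)) + 4944 = (4 - 86/53) + 4944 = 126/53 + 4944 = 262158/53 ≈ 4946.4)
N/(1/(-7354)) = 262158/(53*(1/(-7354))) = 262158/(53*(-1/7354)) = (262158/53)*(-7354) = -1927909932/53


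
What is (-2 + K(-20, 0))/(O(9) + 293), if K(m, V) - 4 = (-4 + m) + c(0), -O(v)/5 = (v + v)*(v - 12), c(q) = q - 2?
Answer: -24/563 ≈ -0.042629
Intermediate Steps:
c(q) = -2 + q
O(v) = -10*v*(-12 + v) (O(v) = -5*(v + v)*(v - 12) = -5*2*v*(-12 + v) = -10*v*(-12 + v))
K(m, V) = -2 + m (K(m, V) = 4 + ((-4 + m) + (-2 + 0)) = 4 + ((-4 + m) - 2) = 4 + (-6 + m) = -2 + m)
(-2 + K(-20, 0))/(O(9) + 293) = (-2 + (-2 - 20))/(10*9*(12 - 1*9) + 293) = (-2 - 22)/(10*9*(12 - 9) + 293) = -24/(10*9*3 + 293) = -24/(270 + 293) = -24/563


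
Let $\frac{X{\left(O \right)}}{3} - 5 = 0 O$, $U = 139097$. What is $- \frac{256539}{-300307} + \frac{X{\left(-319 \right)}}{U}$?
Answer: $\frac{5098329984}{5967400397} \approx 0.85436$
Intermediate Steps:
$X{\left(O \right)} = 15$ ($X{\left(O \right)} = 15 + 3 \cdot 0 O = 15 + 3 \cdot 0 = 15 + 0 = 15$)
$- \frac{256539}{-300307} + \frac{X{\left(-319 \right)}}{U} = - \frac{256539}{-300307} + \frac{15}{139097} = \left(-256539\right) \left(- \frac{1}{300307}\right) + 15 \cdot \frac{1}{139097} = \frac{256539}{300307} + \frac{15}{139097} = \frac{5098329984}{5967400397}$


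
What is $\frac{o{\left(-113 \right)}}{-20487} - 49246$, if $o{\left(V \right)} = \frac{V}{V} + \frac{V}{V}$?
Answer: $- \frac{1008902804}{20487} \approx -49246.0$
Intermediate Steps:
$o{\left(V \right)} = 2$ ($o{\left(V \right)} = 1 + 1 = 2$)
$\frac{o{\left(-113 \right)}}{-20487} - 49246 = \frac{2}{-20487} - 49246 = 2 \left(- \frac{1}{20487}\right) - 49246 = - \frac{2}{20487} - 49246 = - \frac{1008902804}{20487}$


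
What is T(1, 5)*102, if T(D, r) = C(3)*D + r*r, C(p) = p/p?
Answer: 2652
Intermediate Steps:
C(p) = 1
T(D, r) = D + r**2 (T(D, r) = 1*D + r*r = D + r**2)
T(1, 5)*102 = (1 + 5**2)*102 = (1 + 25)*102 = 26*102 = 2652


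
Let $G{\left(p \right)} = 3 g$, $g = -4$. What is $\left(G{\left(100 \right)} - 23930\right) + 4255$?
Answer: $-19687$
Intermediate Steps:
$G{\left(p \right)} = -12$ ($G{\left(p \right)} = 3 \left(-4\right) = -12$)
$\left(G{\left(100 \right)} - 23930\right) + 4255 = \left(-12 - 23930\right) + 4255 = -23942 + 4255 = -19687$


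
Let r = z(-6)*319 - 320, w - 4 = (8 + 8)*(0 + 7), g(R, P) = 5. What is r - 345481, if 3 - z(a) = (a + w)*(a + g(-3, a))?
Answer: -309754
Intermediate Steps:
w = 116 (w = 4 + (8 + 8)*(0 + 7) = 4 + 16*7 = 4 + 112 = 116)
z(a) = 3 - (5 + a)*(116 + a) (z(a) = 3 - (a + 116)*(a + 5) = 3 - (116 + a)*(5 + a) = 3 - (5 + a)*(116 + a))
r = 35727 (r = (-577 - 1*(-6)² - 121*(-6))*319 - 320 = (-577 - 1*36 + 726)*319 - 320 = (-577 - 36 + 726)*319 - 320 = 113*319 - 320 = 36047 - 320 = 35727)
r - 345481 = 35727 - 345481 = -309754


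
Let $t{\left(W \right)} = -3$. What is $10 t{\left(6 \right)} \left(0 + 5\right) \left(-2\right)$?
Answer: $300$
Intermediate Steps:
$10 t{\left(6 \right)} \left(0 + 5\right) \left(-2\right) = 10 \left(-3\right) \left(0 + 5\right) \left(-2\right) = - 30 \cdot 5 \left(-2\right) = \left(-30\right) \left(-10\right) = 300$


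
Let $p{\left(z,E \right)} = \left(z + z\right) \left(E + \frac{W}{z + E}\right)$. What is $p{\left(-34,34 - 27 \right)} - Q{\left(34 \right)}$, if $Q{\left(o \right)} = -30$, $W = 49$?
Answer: $- \frac{8710}{27} \approx -322.59$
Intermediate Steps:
$p{\left(z,E \right)} = 2 z \left(E + \frac{49}{E + z}\right)$ ($p{\left(z,E \right)} = \left(z + z\right) \left(E + \frac{49}{z + E}\right) = 2 z \left(E + \frac{49}{E + z}\right)$)
$p{\left(-34,34 - 27 \right)} - Q{\left(34 \right)} = 2 \left(-34\right) \frac{1}{\left(34 - 27\right) - 34} \left(49 + \left(34 - 27\right)^{2} + \left(34 - 27\right) \left(-34\right)\right) - -30 = 2 \left(-34\right) \frac{1}{\left(34 - 27\right) - 34} \left(49 + \left(34 - 27\right)^{2} + \left(34 - 27\right) \left(-34\right)\right) + 30 = 2 \left(-34\right) \frac{1}{7 - 34} \left(49 + 7^{2} + 7 \left(-34\right)\right) + 30 = 2 \left(-34\right) \frac{1}{-27} \left(49 + 49 - 238\right) + 30 = 2 \left(-34\right) \left(- \frac{1}{27}\right) \left(-140\right) + 30 = - \frac{9520}{27} + 30 = - \frac{8710}{27}$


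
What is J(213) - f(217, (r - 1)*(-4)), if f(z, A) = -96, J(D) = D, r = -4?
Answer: 309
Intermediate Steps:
J(213) - f(217, (r - 1)*(-4)) = 213 - 1*(-96) = 213 + 96 = 309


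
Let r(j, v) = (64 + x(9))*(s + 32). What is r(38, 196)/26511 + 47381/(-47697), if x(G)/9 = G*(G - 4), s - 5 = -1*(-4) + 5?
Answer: -75700871/421498389 ≈ -0.17960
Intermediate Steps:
s = 14 (s = 5 + (-1*(-4) + 5) = 5 + (4 + 5) = 5 + 9 = 14)
x(G) = 9*G*(-4 + G) (x(G) = 9*(G*(G - 4)) = 9*(G*(-4 + G)) = 9*G*(-4 + G))
r(j, v) = 21574 (r(j, v) = (64 + 9*9*(-4 + 9))*(14 + 32) = (64 + 9*9*5)*46 = (64 + 405)*46 = 469*46 = 21574)
r(38, 196)/26511 + 47381/(-47697) = 21574/26511 + 47381/(-47697) = 21574*(1/26511) + 47381*(-1/47697) = 21574/26511 - 47381/47697 = -75700871/421498389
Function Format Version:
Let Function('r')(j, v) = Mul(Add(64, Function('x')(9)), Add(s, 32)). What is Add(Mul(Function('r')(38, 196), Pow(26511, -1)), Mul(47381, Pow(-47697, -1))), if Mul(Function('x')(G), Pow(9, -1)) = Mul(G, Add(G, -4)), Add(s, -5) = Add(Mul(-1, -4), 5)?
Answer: Rational(-75700871, 421498389) ≈ -0.17960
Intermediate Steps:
s = 14 (s = Add(5, Add(Mul(-1, -4), 5)) = Add(5, Add(4, 5)) = Add(5, 9) = 14)
Function('x')(G) = Mul(9, G, Add(-4, G)) (Function('x')(G) = Mul(9, Mul(G, Add(G, -4))) = Mul(9, Mul(G, Add(-4, G))) = Mul(9, G, Add(-4, G)))
Function('r')(j, v) = 21574 (Function('r')(j, v) = Mul(Add(64, Mul(9, 9, Add(-4, 9))), Add(14, 32)) = Mul(Add(64, Mul(9, 9, 5)), 46) = Mul(Add(64, 405), 46) = Mul(469, 46) = 21574)
Add(Mul(Function('r')(38, 196), Pow(26511, -1)), Mul(47381, Pow(-47697, -1))) = Add(Mul(21574, Pow(26511, -1)), Mul(47381, Pow(-47697, -1))) = Add(Mul(21574, Rational(1, 26511)), Mul(47381, Rational(-1, 47697))) = Add(Rational(21574, 26511), Rational(-47381, 47697)) = Rational(-75700871, 421498389)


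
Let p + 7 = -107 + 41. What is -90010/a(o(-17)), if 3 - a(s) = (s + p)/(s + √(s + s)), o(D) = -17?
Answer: 16831870/609 - 900100*I*√34/203 ≈ 27639.0 - 25854.0*I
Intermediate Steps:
p = -73 (p = -7 + (-107 + 41) = -7 - 66 = -73)
a(s) = 3 - (-73 + s)/(s + √2*√s) (a(s) = 3 - (s - 73)/(s + √(s + s)) = 3 - (-73 + s)/(s + √(2*s)) = 3 - (-73 + s)/(s + √2*√s))
-90010/a(o(-17)) = -90010*(-17 + √2*√(-17))/(73 + 2*(-17) + 3*√2*√(-17)) = -90010*(-17 + √2*(I*√17))/(73 - 34 + 3*√2*(I*√17)) = -90010*(-17 + I*√34)/(73 - 34 + 3*I*√34) = -90010*(-17 + I*√34)/(39 + 3*I*√34)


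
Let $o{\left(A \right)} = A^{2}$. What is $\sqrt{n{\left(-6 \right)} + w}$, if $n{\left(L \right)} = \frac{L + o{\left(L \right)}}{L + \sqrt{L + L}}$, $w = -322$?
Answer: $\sqrt{\frac{981 - 322 i \sqrt{3}}{-3 + i \sqrt{3}}} \approx 0.05998 - 18.049 i$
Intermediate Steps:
$n{\left(L \right)} = \frac{L + L^{2}}{L + \sqrt{2} \sqrt{L}}$ ($n{\left(L \right)} = \frac{L + L^{2}}{L + \sqrt{L + L}} = \frac{L + L^{2}}{L + \sqrt{2 L}} = \frac{L + L^{2}}{L + \sqrt{2} \sqrt{L}}$)
$\sqrt{n{\left(-6 \right)} + w} = \sqrt{- \frac{6 \left(1 - 6\right)}{-6 + \sqrt{2} \sqrt{-6}} - 322} = \sqrt{\left(-6\right) \frac{1}{-6 + \sqrt{2} i \sqrt{6}} \left(-5\right) - 322} = \sqrt{\left(-6\right) \frac{1}{-6 + 2 i \sqrt{3}} \left(-5\right) - 322} = \sqrt{\frac{30}{-6 + 2 i \sqrt{3}} - 322} = \sqrt{-322 + \frac{30}{-6 + 2 i \sqrt{3}}}$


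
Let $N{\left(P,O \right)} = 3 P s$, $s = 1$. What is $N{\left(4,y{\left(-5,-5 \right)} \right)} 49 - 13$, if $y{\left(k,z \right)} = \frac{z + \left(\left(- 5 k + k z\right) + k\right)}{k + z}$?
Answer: $575$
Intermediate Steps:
$y{\left(k,z \right)} = \frac{z - 4 k + k z}{k + z}$ ($y{\left(k,z \right)} = \frac{z + \left(- 4 k + k z\right)}{k + z} = \frac{z - 4 k + k z}{k + z}$)
$N{\left(P,O \right)} = 3 P$ ($N{\left(P,O \right)} = 3 P 1 = 3 P$)
$N{\left(4,y{\left(-5,-5 \right)} \right)} 49 - 13 = 3 \cdot 4 \cdot 49 - 13 = 12 \cdot 49 - 13 = 588 - 13 = 575$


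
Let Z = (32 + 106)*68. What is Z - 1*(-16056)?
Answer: 25440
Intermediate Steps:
Z = 9384 (Z = 138*68 = 9384)
Z - 1*(-16056) = 9384 - 1*(-16056) = 9384 + 16056 = 25440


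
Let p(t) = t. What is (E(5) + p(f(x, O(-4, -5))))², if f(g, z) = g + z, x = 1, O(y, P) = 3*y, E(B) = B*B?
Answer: 196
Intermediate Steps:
E(B) = B²
(E(5) + p(f(x, O(-4, -5))))² = (5² + (1 + 3*(-4)))² = (25 + (1 - 12))² = (25 - 11)² = 14² = 196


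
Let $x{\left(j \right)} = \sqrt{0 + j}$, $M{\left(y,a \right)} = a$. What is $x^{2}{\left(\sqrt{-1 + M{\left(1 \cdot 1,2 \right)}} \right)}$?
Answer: $1$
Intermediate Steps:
$x{\left(j \right)} = \sqrt{j}$
$x^{2}{\left(\sqrt{-1 + M{\left(1 \cdot 1,2 \right)}} \right)} = \left(\sqrt{\sqrt{-1 + 2}}\right)^{2} = \left(\sqrt{\sqrt{1}}\right)^{2} = \left(\sqrt{1}\right)^{2} = 1^{2} = 1$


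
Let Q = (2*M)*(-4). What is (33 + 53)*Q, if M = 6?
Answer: -4128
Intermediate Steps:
Q = -48 (Q = (2*6)*(-4) = 12*(-4) = -48)
(33 + 53)*Q = (33 + 53)*(-48) = 86*(-48) = -4128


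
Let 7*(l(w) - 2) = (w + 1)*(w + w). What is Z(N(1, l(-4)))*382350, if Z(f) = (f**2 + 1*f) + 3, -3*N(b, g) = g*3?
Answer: 506613750/49 ≈ 1.0339e+7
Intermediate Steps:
l(w) = 2 + 2*w*(1 + w)/7 (l(w) = 2 + ((w + 1)*(w + w))/7 = 2 + ((1 + w)*(2*w))/7 = 2 + (2*w*(1 + w))/7 = 2 + 2*w*(1 + w)/7)
N(b, g) = -g (N(b, g) = -g*3/3 = -g)
Z(f) = 3 + f + f**2 (Z(f) = (f**2 + f) + 3 = (f + f**2) + 3 = 3 + f + f**2)
Z(N(1, l(-4)))*382350 = (3 - (2 + (2/7)*(-4) + (2/7)*(-4)**2) + (-(2 + (2/7)*(-4) + (2/7)*(-4)**2))**2)*382350 = (3 - (2 - 8/7 + (2/7)*16) + (-(2 - 8/7 + (2/7)*16))**2)*382350 = (3 - (2 - 8/7 + 32/7) + (-(2 - 8/7 + 32/7))**2)*382350 = (3 - 1*38/7 + (-1*38/7)**2)*382350 = (3 - 38/7 + (-38/7)**2)*382350 = (3 - 38/7 + 1444/49)*382350 = (1325/49)*382350 = 506613750/49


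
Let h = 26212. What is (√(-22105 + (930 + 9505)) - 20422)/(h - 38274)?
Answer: 10211/6031 - I*√11670/12062 ≈ 1.6931 - 0.008956*I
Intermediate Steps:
(√(-22105 + (930 + 9505)) - 20422)/(h - 38274) = (√(-22105 + (930 + 9505)) - 20422)/(26212 - 38274) = (√(-22105 + 10435) - 20422)/(-12062) = (√(-11670) - 20422)*(-1/12062) = (I*√11670 - 20422)*(-1/12062) = (-20422 + I*√11670)*(-1/12062) = 10211/6031 - I*√11670/12062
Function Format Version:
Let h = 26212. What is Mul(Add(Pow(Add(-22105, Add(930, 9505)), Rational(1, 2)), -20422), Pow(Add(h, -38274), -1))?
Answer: Add(Rational(10211, 6031), Mul(Rational(-1, 12062), I, Pow(11670, Rational(1, 2)))) ≈ Add(1.6931, Mul(-0.0089560, I))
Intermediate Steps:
Mul(Add(Pow(Add(-22105, Add(930, 9505)), Rational(1, 2)), -20422), Pow(Add(h, -38274), -1)) = Mul(Add(Pow(Add(-22105, Add(930, 9505)), Rational(1, 2)), -20422), Pow(Add(26212, -38274), -1)) = Mul(Add(Pow(Add(-22105, 10435), Rational(1, 2)), -20422), Pow(-12062, -1)) = Mul(Add(Pow(-11670, Rational(1, 2)), -20422), Rational(-1, 12062)) = Mul(Add(Mul(I, Pow(11670, Rational(1, 2))), -20422), Rational(-1, 12062)) = Mul(Add(-20422, Mul(I, Pow(11670, Rational(1, 2)))), Rational(-1, 12062)) = Add(Rational(10211, 6031), Mul(Rational(-1, 12062), I, Pow(11670, Rational(1, 2))))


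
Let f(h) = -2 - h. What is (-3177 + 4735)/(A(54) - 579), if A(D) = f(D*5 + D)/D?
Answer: -21033/7898 ≈ -2.6631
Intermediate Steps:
A(D) = (-2 - 6*D)/D (A(D) = (-2 - (D*5 + D))/D = (-2 - (5*D + D))/D = (-2 - 6*D)/D)
(-3177 + 4735)/(A(54) - 579) = (-3177 + 4735)/((-6 - 2/54) - 579) = 1558/((-6 - 2*1/54) - 579) = 1558/((-6 - 1/27) - 579) = 1558/(-163/27 - 579) = 1558/(-15796/27) = 1558*(-27/15796) = -21033/7898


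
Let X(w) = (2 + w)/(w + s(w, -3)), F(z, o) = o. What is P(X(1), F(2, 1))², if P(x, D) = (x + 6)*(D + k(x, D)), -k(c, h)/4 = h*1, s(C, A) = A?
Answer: 729/4 ≈ 182.25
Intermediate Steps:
k(c, h) = -4*h
X(w) = (2 + w)/(-3 + w) (X(w) = (2 + w)/(w - 3) = (2 + w)/(-3 + w))
P(x, D) = -3*D*(6 + x) (P(x, D) = (x + 6)*(D - 4*D) = (6 + x)*(-3*D) = -3*D*(6 + x))
P(X(1), F(2, 1))² = (3*1*(-6 - (2 + 1)/(-3 + 1)))² = (3*1*(-6 - 3/(-2)))² = (3*1*(-6 - (-1)*3/2))² = (3*1*(-6 - 1*(-3/2)))² = (3*1*(-6 + 3/2))² = (3*1*(-9/2))² = (-27/2)² = 729/4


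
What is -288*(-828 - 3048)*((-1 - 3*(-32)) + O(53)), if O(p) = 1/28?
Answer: 742610592/7 ≈ 1.0609e+8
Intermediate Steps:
O(p) = 1/28
-288*(-828 - 3048)*((-1 - 3*(-32)) + O(53)) = -288*(-828 - 3048)*((-1 - 3*(-32)) + 1/28) = -(-1116288)*((-1 + 96) + 1/28) = -(-1116288)*(95 + 1/28) = -(-1116288)*2661/28 = -288*(-2578509/7) = 742610592/7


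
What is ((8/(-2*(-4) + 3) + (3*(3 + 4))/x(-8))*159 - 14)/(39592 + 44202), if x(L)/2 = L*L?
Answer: 179833/117981952 ≈ 0.0015242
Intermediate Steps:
x(L) = 2*L² (x(L) = 2*(L*L) = 2*L²)
((8/(-2*(-4) + 3) + (3*(3 + 4))/x(-8))*159 - 14)/(39592 + 44202) = ((8/(-2*(-4) + 3) + (3*(3 + 4))/((2*(-8)²)))*159 - 14)/(39592 + 44202) = ((8/(8 + 3) + (3*7)/((2*64)))*159 - 14)/83794 = ((8/11 + 21/128)*159 - 14)*(1/83794) = ((1255/1408)*159 - 14)*(1/83794) = (199545/1408 - 14)*(1/83794) = (179833/1408)*(1/83794) = 179833/117981952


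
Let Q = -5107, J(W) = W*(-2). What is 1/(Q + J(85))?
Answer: -1/5277 ≈ -0.00018950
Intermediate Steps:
J(W) = -2*W
1/(Q + J(85)) = 1/(-5107 - 2*85) = 1/(-5107 - 170) = 1/(-5277) = -1/5277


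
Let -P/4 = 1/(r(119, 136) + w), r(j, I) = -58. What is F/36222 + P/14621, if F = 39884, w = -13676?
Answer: 667408278872/606129331059 ≈ 1.1011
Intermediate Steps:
P = 2/6867 (P = -4/(-58 - 13676) = -4/(-13734) = -4*(-1/13734) = 2/6867 ≈ 0.00029125)
F/36222 + P/14621 = 39884/36222 + (2/6867)/14621 = 39884*(1/36222) + (2/6867)*(1/14621) = 19942/18111 + 2/100402407 = 667408278872/606129331059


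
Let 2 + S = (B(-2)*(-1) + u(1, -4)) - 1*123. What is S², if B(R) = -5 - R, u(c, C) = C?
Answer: 15876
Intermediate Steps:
S = -126 (S = -2 + (((-5 - 1*(-2))*(-1) - 4) - 1*123) = -2 + (((-5 + 2)*(-1) - 4) - 123) = -2 + ((-3*(-1) - 4) - 123) = -2 + ((3 - 4) - 123) = -2 + (-1 - 123) = -2 - 124 = -126)
S² = (-126)² = 15876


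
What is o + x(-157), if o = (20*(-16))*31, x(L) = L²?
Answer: 14729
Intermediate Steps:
o = -9920 (o = -320*31 = -9920)
o + x(-157) = -9920 + (-157)² = -9920 + 24649 = 14729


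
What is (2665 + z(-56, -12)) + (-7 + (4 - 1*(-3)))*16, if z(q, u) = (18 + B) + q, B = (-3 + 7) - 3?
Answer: 2628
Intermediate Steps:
B = 1 (B = 4 - 3 = 1)
z(q, u) = 19 + q (z(q, u) = (18 + 1) + q = 19 + q)
(2665 + z(-56, -12)) + (-7 + (4 - 1*(-3)))*16 = (2665 + (19 - 56)) + (-7 + (4 - 1*(-3)))*16 = (2665 - 37) + (-7 + (4 + 3))*16 = 2628 + (-7 + 7)*16 = 2628 + 0*16 = 2628 + 0 = 2628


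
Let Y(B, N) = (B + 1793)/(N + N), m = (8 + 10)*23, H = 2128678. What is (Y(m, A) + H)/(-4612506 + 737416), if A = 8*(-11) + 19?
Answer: -293755357/534762420 ≈ -0.54932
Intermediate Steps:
A = -69 (A = -88 + 19 = -69)
m = 414 (m = 18*23 = 414)
Y(B, N) = (1793 + B)/(2*N) (Y(B, N) = (1793 + B)/((2*N)) = (1793 + B)*(1/(2*N)) = (1793 + B)/(2*N))
(Y(m, A) + H)/(-4612506 + 737416) = ((1/2)*(1793 + 414)/(-69) + 2128678)/(-4612506 + 737416) = ((1/2)*(-1/69)*2207 + 2128678)/(-3875090) = (-2207/138 + 2128678)*(-1/3875090) = (293755357/138)*(-1/3875090) = -293755357/534762420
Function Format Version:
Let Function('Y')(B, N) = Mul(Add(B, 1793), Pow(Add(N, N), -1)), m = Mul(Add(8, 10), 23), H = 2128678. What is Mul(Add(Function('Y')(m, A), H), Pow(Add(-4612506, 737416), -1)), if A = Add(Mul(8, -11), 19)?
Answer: Rational(-293755357, 534762420) ≈ -0.54932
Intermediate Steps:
A = -69 (A = Add(-88, 19) = -69)
m = 414 (m = Mul(18, 23) = 414)
Function('Y')(B, N) = Mul(Rational(1, 2), Pow(N, -1), Add(1793, B)) (Function('Y')(B, N) = Mul(Add(1793, B), Pow(Mul(2, N), -1)) = Mul(Add(1793, B), Mul(Rational(1, 2), Pow(N, -1))) = Mul(Rational(1, 2), Pow(N, -1), Add(1793, B)))
Mul(Add(Function('Y')(m, A), H), Pow(Add(-4612506, 737416), -1)) = Mul(Add(Mul(Rational(1, 2), Pow(-69, -1), Add(1793, 414)), 2128678), Pow(Add(-4612506, 737416), -1)) = Mul(Add(Mul(Rational(1, 2), Rational(-1, 69), 2207), 2128678), Pow(-3875090, -1)) = Mul(Add(Rational(-2207, 138), 2128678), Rational(-1, 3875090)) = Mul(Rational(293755357, 138), Rational(-1, 3875090)) = Rational(-293755357, 534762420)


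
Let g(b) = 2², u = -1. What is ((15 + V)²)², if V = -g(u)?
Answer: 14641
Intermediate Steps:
g(b) = 4
V = -4 (V = -1*4 = -4)
((15 + V)²)² = ((15 - 4)²)² = (11²)² = 121² = 14641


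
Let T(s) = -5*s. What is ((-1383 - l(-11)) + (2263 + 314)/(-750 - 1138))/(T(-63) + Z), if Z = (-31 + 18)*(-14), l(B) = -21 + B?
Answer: -2553265/938336 ≈ -2.7211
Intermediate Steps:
Z = 182 (Z = -13*(-14) = 182)
((-1383 - l(-11)) + (2263 + 314)/(-750 - 1138))/(T(-63) + Z) = ((-1383 - (-21 - 11)) + (2263 + 314)/(-750 - 1138))/(-5*(-63) + 182) = ((-1383 - 1*(-32)) + 2577/(-1888))/(315 + 182) = ((-1383 + 32) + 2577*(-1/1888))/497 = (-1351 - 2577/1888)*(1/497) = -2553265/1888*1/497 = -2553265/938336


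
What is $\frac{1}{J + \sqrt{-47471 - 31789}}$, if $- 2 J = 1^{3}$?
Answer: $- \frac{2}{317041} - \frac{8 i \sqrt{19815}}{317041} \approx -6.3083 \cdot 10^{-6} - 0.003552 i$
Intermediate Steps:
$J = - \frac{1}{2}$ ($J = - \frac{1^{3}}{2} = \left(- \frac{1}{2}\right) 1 = - \frac{1}{2} \approx -0.5$)
$\frac{1}{J + \sqrt{-47471 - 31789}} = \frac{1}{- \frac{1}{2} + \sqrt{-47471 - 31789}} = \frac{1}{- \frac{1}{2} + \sqrt{-79260}} = \frac{1}{- \frac{1}{2} + 2 i \sqrt{19815}}$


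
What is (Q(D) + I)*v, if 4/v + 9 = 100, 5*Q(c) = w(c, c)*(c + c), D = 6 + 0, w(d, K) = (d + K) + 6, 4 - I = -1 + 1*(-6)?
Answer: 1084/455 ≈ 2.3824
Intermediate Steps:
I = 11 (I = 4 - (-1 + 1*(-6)) = 4 - (-1 - 6) = 4 - 1*(-7) = 4 + 7 = 11)
w(d, K) = 6 + K + d (w(d, K) = (K + d) + 6 = 6 + K + d)
D = 6
Q(c) = 2*c*(6 + 2*c)/5 (Q(c) = ((6 + c + c)*(c + c))/5 = ((6 + 2*c)*(2*c))/5 = (2*c*(6 + 2*c))/5 = 2*c*(6 + 2*c)/5)
v = 4/91 (v = 4/(-9 + 100) = 4/91 ≈ 0.043956)
(Q(D) + I)*v = ((⅘)*6*(3 + 6) + 11)*(4/91) = ((⅘)*6*9 + 11)*(4/91) = (216/5 + 11)*(4/91) = (271/5)*(4/91) = 1084/455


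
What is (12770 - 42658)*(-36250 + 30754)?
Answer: 164264448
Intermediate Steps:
(12770 - 42658)*(-36250 + 30754) = -29888*(-5496) = 164264448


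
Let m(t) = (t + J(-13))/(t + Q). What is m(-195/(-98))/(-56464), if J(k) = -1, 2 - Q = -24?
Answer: -97/154880752 ≈ -6.2629e-7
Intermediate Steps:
Q = 26 (Q = 2 - 1*(-24) = 2 + 24 = 26)
m(t) = (-1 + t)/(26 + t) (m(t) = (t - 1)/(t + 26) = (-1 + t)/(26 + t))
m(-195/(-98))/(-56464) = ((-1 - 195/(-98))/(26 - 195/(-98)))/(-56464) = ((-1 - 195*(-1/98))/(26 - 195*(-1/98)))*(-1/56464) = ((-1 + 195/98)/(26 + 195/98))*(-1/56464) = ((97/98)/(2743/98))*(-1/56464) = ((98/2743)*(97/98))*(-1/56464) = (97/2743)*(-1/56464) = -97/154880752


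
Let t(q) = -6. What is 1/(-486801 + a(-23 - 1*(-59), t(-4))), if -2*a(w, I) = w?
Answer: -1/486819 ≈ -2.0542e-6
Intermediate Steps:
a(w, I) = -w/2
1/(-486801 + a(-23 - 1*(-59), t(-4))) = 1/(-486801 - (-23 - 1*(-59))/2) = 1/(-486801 - (-23 + 59)/2) = 1/(-486801 - ½*36) = 1/(-486801 - 18) = 1/(-486819) = -1/486819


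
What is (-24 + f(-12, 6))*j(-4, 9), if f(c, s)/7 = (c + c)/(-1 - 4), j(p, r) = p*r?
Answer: -1728/5 ≈ -345.60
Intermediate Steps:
f(c, s) = -14*c/5 (f(c, s) = 7*((c + c)/(-1 - 4)) = 7*((2*c)/(-5)) = 7*((2*c)*(-1/5)) = 7*(-2*c/5) = -14*c/5)
(-24 + f(-12, 6))*j(-4, 9) = (-24 - 14/5*(-12))*(-4*9) = (-24 + 168/5)*(-36) = (48/5)*(-36) = -1728/5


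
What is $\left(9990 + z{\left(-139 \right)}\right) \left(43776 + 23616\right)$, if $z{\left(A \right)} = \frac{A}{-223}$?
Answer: $\frac{150143243328}{223} \approx 6.7329 \cdot 10^{8}$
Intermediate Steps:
$z{\left(A \right)} = - \frac{A}{223}$ ($z{\left(A \right)} = A \left(- \frac{1}{223}\right) = - \frac{A}{223}$)
$\left(9990 + z{\left(-139 \right)}\right) \left(43776 + 23616\right) = \left(9990 - - \frac{139}{223}\right) \left(43776 + 23616\right) = \left(9990 + \frac{139}{223}\right) 67392 = \frac{2227909}{223} \cdot 67392 = \frac{150143243328}{223}$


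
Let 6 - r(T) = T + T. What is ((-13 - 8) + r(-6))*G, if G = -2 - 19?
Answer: 63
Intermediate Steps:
G = -21
r(T) = 6 - 2*T (r(T) = 6 - (T + T) = 6 - 2*T)
((-13 - 8) + r(-6))*G = ((-13 - 8) + (6 - 2*(-6)))*(-21) = (-21 + (6 + 12))*(-21) = (-21 + 18)*(-21) = -3*(-21) = 63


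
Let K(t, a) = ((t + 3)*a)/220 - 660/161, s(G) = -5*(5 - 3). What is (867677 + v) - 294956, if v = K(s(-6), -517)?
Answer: 1844201389/3220 ≈ 5.7273e+5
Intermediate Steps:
s(G) = -10 (s(G) = -5*2 = -10)
K(t, a) = -660/161 + a*(3 + t)/220 (K(t, a) = ((3 + t)*a)*(1/220) - 660*1/161 = (a*(3 + t))*(1/220) - 660/161 = a*(3 + t)/220 - 660/161 = -660/161 + a*(3 + t)/220)
v = 39769/3220 (v = -660/161 + (3/220)*(-517) + (1/220)*(-517)*(-10) = -660/161 - 141/20 + 47/2 = 39769/3220 ≈ 12.351)
(867677 + v) - 294956 = (867677 + 39769/3220) - 294956 = 2793959709/3220 - 294956 = 1844201389/3220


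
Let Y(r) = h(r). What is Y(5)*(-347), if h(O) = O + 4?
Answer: -3123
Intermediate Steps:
h(O) = 4 + O
Y(r) = 4 + r
Y(5)*(-347) = (4 + 5)*(-347) = 9*(-347) = -3123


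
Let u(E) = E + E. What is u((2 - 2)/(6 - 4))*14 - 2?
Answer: -2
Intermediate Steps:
u(E) = 2*E
u((2 - 2)/(6 - 4))*14 - 2 = (2*((2 - 2)/(6 - 4)))*14 - 2 = (2*(0/2))*14 - 2 = (2*(0*(½)))*14 - 2 = (2*0)*14 - 2 = 0*14 - 2 = 0 - 2 = -2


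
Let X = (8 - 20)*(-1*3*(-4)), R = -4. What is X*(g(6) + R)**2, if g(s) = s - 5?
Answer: -1296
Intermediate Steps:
g(s) = -5 + s
X = -144 (X = -(-36)*(-4) = -12*12 = -144)
X*(g(6) + R)**2 = -144*((-5 + 6) - 4)**2 = -144*(1 - 4)**2 = -144*(-3)**2 = -144*9 = -1296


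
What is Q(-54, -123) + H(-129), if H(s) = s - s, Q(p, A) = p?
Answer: -54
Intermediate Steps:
H(s) = 0
Q(-54, -123) + H(-129) = -54 + 0 = -54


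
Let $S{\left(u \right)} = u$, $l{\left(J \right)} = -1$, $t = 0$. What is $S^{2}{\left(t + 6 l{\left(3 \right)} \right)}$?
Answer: $36$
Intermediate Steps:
$S^{2}{\left(t + 6 l{\left(3 \right)} \right)} = \left(0 + 6 \left(-1\right)\right)^{2} = \left(0 - 6\right)^{2} = \left(-6\right)^{2} = 36$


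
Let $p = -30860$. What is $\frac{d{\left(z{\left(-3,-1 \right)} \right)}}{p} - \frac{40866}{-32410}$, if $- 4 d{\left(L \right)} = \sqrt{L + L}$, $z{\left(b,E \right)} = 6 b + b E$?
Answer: $\frac{2919}{2315} + \frac{i \sqrt{30}}{123440} \approx 1.2609 + 4.4372 \cdot 10^{-5} i$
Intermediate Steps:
$z{\left(b,E \right)} = 6 b + E b$
$d{\left(L \right)} = - \frac{\sqrt{2} \sqrt{L}}{4}$ ($d{\left(L \right)} = - \frac{\sqrt{L + L}}{4} = - \frac{\sqrt{2 L}}{4} = - \frac{\sqrt{2} \sqrt{L}}{4}$)
$\frac{d{\left(z{\left(-3,-1 \right)} \right)}}{p} - \frac{40866}{-32410} = \frac{\left(- \frac{1}{4}\right) \sqrt{2} \sqrt{- 3 \left(6 - 1\right)}}{-30860} - \frac{40866}{-32410} = - \frac{\sqrt{2} \sqrt{\left(-3\right) 5}}{4} \left(- \frac{1}{30860}\right) - - \frac{2919}{2315} = - \frac{\sqrt{2} \sqrt{-15}}{4} \left(- \frac{1}{30860}\right) + \frac{2919}{2315} = - \frac{\sqrt{2} i \sqrt{15}}{4} \left(- \frac{1}{30860}\right) + \frac{2919}{2315} = - \frac{i \sqrt{30}}{4} \left(- \frac{1}{30860}\right) + \frac{2919}{2315} = \frac{i \sqrt{30}}{123440} + \frac{2919}{2315} = \frac{2919}{2315} + \frac{i \sqrt{30}}{123440}$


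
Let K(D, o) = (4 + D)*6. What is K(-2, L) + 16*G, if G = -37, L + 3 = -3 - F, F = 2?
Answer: -580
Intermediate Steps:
L = -8 (L = -3 + (-3 - 1*2) = -3 + (-3 - 2) = -3 - 5 = -8)
K(D, o) = 24 + 6*D
K(-2, L) + 16*G = (24 + 6*(-2)) + 16*(-37) = (24 - 12) - 592 = 12 - 592 = -580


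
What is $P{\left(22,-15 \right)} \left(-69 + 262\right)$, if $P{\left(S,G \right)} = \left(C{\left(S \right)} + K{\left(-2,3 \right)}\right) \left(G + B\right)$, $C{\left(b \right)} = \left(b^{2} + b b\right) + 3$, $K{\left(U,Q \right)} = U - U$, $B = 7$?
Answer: $-1499224$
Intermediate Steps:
$K{\left(U,Q \right)} = 0$
$C{\left(b \right)} = 3 + 2 b^{2}$ ($C{\left(b \right)} = \left(b^{2} + b^{2}\right) + 3 = 2 b^{2} + 3 = 3 + 2 b^{2}$)
$P{\left(S,G \right)} = \left(3 + 2 S^{2}\right) \left(7 + G\right)$ ($P{\left(S,G \right)} = \left(\left(3 + 2 S^{2}\right) + 0\right) \left(G + 7\right) = \left(3 + 2 S^{2}\right) \left(7 + G\right)$)
$P{\left(22,-15 \right)} \left(-69 + 262\right) = \left(21 + 14 \cdot 22^{2} - 15 \left(3 + 2 \cdot 22^{2}\right)\right) \left(-69 + 262\right) = \left(21 + 14 \cdot 484 - 15 \left(3 + 2 \cdot 484\right)\right) 193 = \left(21 + 6776 - 15 \left(3 + 968\right)\right) 193 = \left(21 + 6776 - 14565\right) 193 = \left(-7768\right) 193 = -1499224$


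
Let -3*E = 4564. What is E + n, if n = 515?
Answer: -3019/3 ≈ -1006.3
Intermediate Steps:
E = -4564/3 (E = -⅓*4564 = -4564/3 ≈ -1521.3)
E + n = -4564/3 + 515 = -3019/3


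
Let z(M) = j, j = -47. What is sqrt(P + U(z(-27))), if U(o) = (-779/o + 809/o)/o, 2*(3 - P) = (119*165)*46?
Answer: 2*I*sqrt(249397197)/47 ≈ 672.01*I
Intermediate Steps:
P = -451602 (P = 3 - 119*165*46/2 = 3 - 19635*46/2 = 3 - 1/2*903210 = 3 - 451605 = -451602)
z(M) = -47
U(o) = 30/o**2 (U(o) = (30/o)/o = 30/o**2)
sqrt(P + U(z(-27))) = sqrt(-451602 + 30/(-47)**2) = sqrt(-451602 + 30*(1/2209)) = sqrt(-451602 + 30/2209) = sqrt(-997588788/2209) = 2*I*sqrt(249397197)/47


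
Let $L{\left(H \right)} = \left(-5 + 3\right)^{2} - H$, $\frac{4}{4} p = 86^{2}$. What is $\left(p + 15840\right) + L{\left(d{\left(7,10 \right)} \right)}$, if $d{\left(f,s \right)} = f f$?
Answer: $23191$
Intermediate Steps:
$d{\left(f,s \right)} = f^{2}$
$p = 7396$ ($p = 86^{2} = 7396$)
$L{\left(H \right)} = 4 - H$ ($L{\left(H \right)} = \left(-2\right)^{2} - H = 4 - H$)
$\left(p + 15840\right) + L{\left(d{\left(7,10 \right)} \right)} = \left(7396 + 15840\right) + \left(4 - 7^{2}\right) = 23236 + \left(4 - 49\right) = 23236 - 45 = 23191$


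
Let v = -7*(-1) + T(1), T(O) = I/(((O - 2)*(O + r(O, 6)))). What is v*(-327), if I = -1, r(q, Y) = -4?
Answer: -2180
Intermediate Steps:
T(O) = -1/((-4 + O)*(-2 + O)) (T(O) = -1/((O - 2)*(O - 4)) = -1/((-2 + O)*(-4 + O)) = -1/((-4 + O)*(-2 + O)))
v = 20/3 (v = -7*(-1) - 1/(8 + 1**2 - 6*1) = 7 - 1/(8 + 1 - 6) = 7 - 1/3 = 20/3 ≈ 6.6667)
v*(-327) = (20/3)*(-327) = -2180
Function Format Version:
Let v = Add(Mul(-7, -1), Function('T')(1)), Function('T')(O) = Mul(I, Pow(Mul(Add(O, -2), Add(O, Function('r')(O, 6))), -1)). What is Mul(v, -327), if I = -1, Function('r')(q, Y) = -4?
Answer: -2180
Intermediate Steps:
Function('T')(O) = Mul(-1, Pow(Add(-4, O), -1), Pow(Add(-2, O), -1)) (Function('T')(O) = Mul(-1, Pow(Mul(Add(O, -2), Add(O, -4)), -1)) = Mul(-1, Pow(Mul(Add(-2, O), Add(-4, O)), -1)) = Mul(-1, Pow(Mul(Add(-4, O), Add(-2, O)), -1)) = Mul(-1, Mul(Pow(Add(-4, O), -1), Pow(Add(-2, O), -1))) = Mul(-1, Pow(Add(-4, O), -1), Pow(Add(-2, O), -1)))
v = Rational(20, 3) (v = Add(Mul(-7, -1), Mul(-1, Pow(Add(8, Pow(1, 2), Mul(-6, 1)), -1))) = Add(7, Mul(-1, Pow(Add(8, 1, -6), -1))) = Add(7, Mul(-1, Pow(3, -1))) = Add(7, Mul(-1, Rational(1, 3))) = Add(7, Rational(-1, 3)) = Rational(20, 3) ≈ 6.6667)
Mul(v, -327) = Mul(Rational(20, 3), -327) = -2180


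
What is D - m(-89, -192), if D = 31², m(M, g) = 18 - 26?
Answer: 969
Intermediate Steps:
m(M, g) = -8
D = 961
D - m(-89, -192) = 961 - 1*(-8) = 961 + 8 = 969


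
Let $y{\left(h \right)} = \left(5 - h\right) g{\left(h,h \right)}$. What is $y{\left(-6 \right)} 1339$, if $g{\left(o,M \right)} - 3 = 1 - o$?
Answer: $147290$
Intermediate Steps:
$g{\left(o,M \right)} = 4 - o$ ($g{\left(o,M \right)} = 3 - \left(-1 + o\right) = 4 - o$)
$y{\left(h \right)} = \left(4 - h\right) \left(5 - h\right)$ ($y{\left(h \right)} = \left(5 - h\right) \left(4 - h\right) = \left(4 - h\right) \left(5 - h\right)$)
$y{\left(-6 \right)} 1339 = \left(-5 - 6\right) \left(-4 - 6\right) 1339 = \left(-11\right) \left(-10\right) 1339 = 110 \cdot 1339 = 147290$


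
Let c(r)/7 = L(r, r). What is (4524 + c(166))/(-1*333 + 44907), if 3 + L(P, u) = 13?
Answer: 2297/22287 ≈ 0.10306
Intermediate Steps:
L(P, u) = 10 (L(P, u) = -3 + 13 = 10)
c(r) = 70 (c(r) = 7*10 = 70)
(4524 + c(166))/(-1*333 + 44907) = (4524 + 70)/(-1*333 + 44907) = 4594/(-333 + 44907) = 4594/44574 = 4594*(1/44574) = 2297/22287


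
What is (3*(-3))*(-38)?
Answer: 342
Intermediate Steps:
(3*(-3))*(-38) = -9*(-38) = 342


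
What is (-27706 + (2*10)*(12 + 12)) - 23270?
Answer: -50496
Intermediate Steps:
(-27706 + (2*10)*(12 + 12)) - 23270 = (-27706 + 20*24) - 23270 = (-27706 + 480) - 23270 = -27226 - 23270 = -50496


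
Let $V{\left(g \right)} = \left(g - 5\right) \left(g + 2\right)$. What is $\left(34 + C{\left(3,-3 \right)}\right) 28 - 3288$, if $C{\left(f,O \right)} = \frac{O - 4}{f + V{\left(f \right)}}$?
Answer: $-2308$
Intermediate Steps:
$V{\left(g \right)} = \left(-5 + g\right) \left(2 + g\right)$
$C{\left(f,O \right)} = \frac{-4 + O}{-10 + f^{2} - 2 f}$ ($C{\left(f,O \right)} = \frac{O - 4}{f - \left(10 - f^{2} + 3 f\right)} = \frac{-4 + O}{-10 + f^{2} - 2 f}$)
$\left(34 + C{\left(3,-3 \right)}\right) 28 - 3288 = \left(34 + \frac{4 - -3}{10 - 3^{2} + 2 \cdot 3}\right) 28 - 3288 = \left(34 + \frac{4 + 3}{10 - 9 + 6}\right) 28 - 3288 = \left(34 + \frac{1}{10 - 9 + 6} \cdot 7\right) 28 - 3288 = \left(34 + \frac{1}{7} \cdot 7\right) 28 - 3288 = \left(34 + 1\right) 28 - 3288 = 35 \cdot 28 - 3288 = 980 - 3288 = -2308$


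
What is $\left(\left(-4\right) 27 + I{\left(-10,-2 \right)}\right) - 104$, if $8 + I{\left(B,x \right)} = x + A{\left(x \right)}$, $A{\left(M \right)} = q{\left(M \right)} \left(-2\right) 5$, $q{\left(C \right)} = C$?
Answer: $-202$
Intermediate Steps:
$A{\left(M \right)} = - 10 M$ ($A{\left(M \right)} = M \left(-2\right) 5 = - 2 M 5 = - 10 M$)
$I{\left(B,x \right)} = -8 - 9 x$ ($I{\left(B,x \right)} = -8 + \left(x - 10 x\right) = -8 - 9 x$)
$\left(\left(-4\right) 27 + I{\left(-10,-2 \right)}\right) - 104 = \left(\left(-4\right) 27 - -10\right) - 104 = \left(-108 + \left(-8 + 18\right)\right) - 104 = \left(-108 + 10\right) - 104 = -98 - 104 = -202$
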